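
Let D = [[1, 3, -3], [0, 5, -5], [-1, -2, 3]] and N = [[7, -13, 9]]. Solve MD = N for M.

M = [[3, -6, -4]]

Right-multiplying both sides by D⁻¹ gives M = ND⁻¹.
det D = 5, so D⁻¹ = [[1, -3/5, 0], [1, 0, 1], [1, -1/5, 1]].
M = ND⁻¹ = [[7, -13, 9]] · [[1, -3/5, 0], [1, 0, 1], [1, -1/5, 1]] = [[3, -6, -4]].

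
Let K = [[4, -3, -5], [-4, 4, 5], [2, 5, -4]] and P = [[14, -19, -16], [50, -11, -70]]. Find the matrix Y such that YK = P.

Y = [[2, -2, -1], [4, -6, 5]]

K is on the right of Y, so right-multiply by K⁻¹: Y = PK⁻¹.
det K = -6; the adjugate gives K⁻¹ = [[41/6, 37/6, -5/6], [1, 1, 0], [14/3, 13/3, -2/3]].
Y = PK⁻¹ = [[14, -19, -16], [50, -11, -70]] · [[41/6, 37/6, -5/6], [1, 1, 0], [14/3, 13/3, -2/3]] = [[2, -2, -1], [4, -6, 5]].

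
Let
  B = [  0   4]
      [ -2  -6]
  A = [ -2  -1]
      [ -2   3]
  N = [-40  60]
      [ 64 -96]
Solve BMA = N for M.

Left-multiply by B⁻¹ and right-multiply by A⁻¹: M = B⁻¹NA⁻¹.
det B = 8, so B⁻¹ = [[-3/4, -1/2], [1/4, 0]].
A has determinant -8; A⁻¹ = [[-3/8, -1/8], [-1/4, 1/4]].
B⁻¹N = [[-2, 3], [-10, 15]].
M = (B⁻¹N)A⁻¹ = [[0, 1], [0, 5]].

M = [[0, 1], [0, 5]]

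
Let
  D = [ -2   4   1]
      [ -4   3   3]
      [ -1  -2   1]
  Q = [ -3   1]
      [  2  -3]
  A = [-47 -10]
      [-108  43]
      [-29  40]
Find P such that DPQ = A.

Left-multiply by D⁻¹ and right-multiply by Q⁻¹: P = D⁻¹AQ⁻¹.
D has determinant -3; D⁻¹ = [[-3, 2, -3], [-1/3, 1/3, -2/3], [-11/3, 8/3, -10/3]].
det Q = 7; the adjugate gives Q⁻¹ = [[-3/7, -1/7], [-2/7, -3/7]].
D⁻¹A = [[12, -4], [-1, -9], [-19, 18]].
P = (D⁻¹A)Q⁻¹ = [[-4, 0], [3, 4], [3, -5]].

P = [[-4, 0], [3, 4], [3, -5]]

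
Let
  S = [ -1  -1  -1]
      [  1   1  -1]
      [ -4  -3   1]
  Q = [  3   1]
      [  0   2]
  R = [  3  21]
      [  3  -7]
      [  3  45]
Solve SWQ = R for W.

W = [[-2, -4], [2, -3], [-1, -3]]

W = S⁻¹RQ⁻¹ (apply S⁻¹ on the left and Q⁻¹ on the right).
S has determinant -2; S⁻¹ = [[1, -2, -1], [-3/2, 5/2, 1], [-1/2, -1/2, 0]].
det Q = 6; the adjugate gives Q⁻¹ = [[1/3, -1/6], [0, 1/2]].
S⁻¹R = [[-6, -10], [6, -4], [-3, -7]].
W = (S⁻¹R)Q⁻¹ = [[-2, -4], [2, -3], [-1, -3]].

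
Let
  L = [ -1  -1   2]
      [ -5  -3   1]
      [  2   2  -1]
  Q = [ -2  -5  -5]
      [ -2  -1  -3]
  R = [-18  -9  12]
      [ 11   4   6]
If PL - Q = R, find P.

PL = R + Q = [[-20, -14, 7], [9, 3, 3]].
Since L sits to the right of P, P = (R + Q)L⁻¹.
L has determinant -6; L⁻¹ = [[-1/6, -1/2, -5/6], [1/2, 1/2, 3/2], [2/3, 0, 1/3]].
P = (R + Q)L⁻¹ = [[1, 3, -2], [2, -3, -2]].

P = [[1, 3, -2], [2, -3, -2]]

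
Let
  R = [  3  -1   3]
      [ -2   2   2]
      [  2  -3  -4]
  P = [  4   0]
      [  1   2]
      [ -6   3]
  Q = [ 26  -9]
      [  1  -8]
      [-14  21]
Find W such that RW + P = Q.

RW = Q − P = [[22, -9], [0, -10], [-8, 18]].
R is on the left of W, so left-multiply by R⁻¹: W = R⁻¹(Q − P).
det R = 4, so R⁻¹ = [[-1/2, -13/4, -2], [-1, -9/2, -3], [1/2, 7/4, 1]].
W = R⁻¹(Q − P) = [[5, 1], [2, 0], [3, -4]].

W = [[5, 1], [2, 0], [3, -4]]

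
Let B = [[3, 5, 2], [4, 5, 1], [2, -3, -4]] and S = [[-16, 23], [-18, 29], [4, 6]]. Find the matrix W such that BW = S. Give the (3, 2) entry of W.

B is on the left of W, so left-multiply by B⁻¹: W = B⁻¹S.
B has determinant -5; B⁻¹ = [[17/5, -14/5, 1], [-18/5, 16/5, -1], [22/5, -19/5, 1]].
W = B⁻¹S = [[17/5, -14/5, 1], [-18/5, 16/5, -1], [22/5, -19/5, 1]] · [[-16, 23], [-18, 29], [4, 6]] = [[0, 3], [-4, 4], [2, -3]].

-3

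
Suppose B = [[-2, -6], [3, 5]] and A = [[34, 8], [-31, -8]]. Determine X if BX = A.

X = [[-2, -1], [-5, -1]]

Left-multiplying both sides by B⁻¹ gives X = B⁻¹A.
det B = 8; the adjugate gives B⁻¹ = [[5/8, 3/4], [-3/8, -1/4]].
X = B⁻¹A = [[5/8, 3/4], [-3/8, -1/4]] · [[34, 8], [-31, -8]] = [[-2, -1], [-5, -1]].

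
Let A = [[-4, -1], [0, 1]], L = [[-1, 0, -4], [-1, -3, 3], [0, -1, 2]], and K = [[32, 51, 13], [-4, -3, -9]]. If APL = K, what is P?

P = A⁻¹KL⁻¹ (apply A⁻¹ on the left and L⁻¹ on the right).
A has determinant -4; A⁻¹ = [[-1/4, -1/4], [0, 1]].
det L = -1; the adjugate gives L⁻¹ = [[3, -4, 12], [-2, 2, -7], [-1, 1, -3]].
A⁻¹K = [[-7, -12, -1], [-4, -3, -9]].
P = (A⁻¹K)L⁻¹ = [[4, 3, 3], [3, 1, 0]].

P = [[4, 3, 3], [3, 1, 0]]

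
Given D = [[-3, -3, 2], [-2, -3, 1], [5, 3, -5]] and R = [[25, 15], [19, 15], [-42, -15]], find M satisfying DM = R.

M = [[-1, 0], [-4, -5], [5, 0]]

Left-multiplying both sides by D⁻¹ gives M = D⁻¹R.
det D = -3, so D⁻¹ = [[-4, 3, -1], [5/3, -5/3, 1/3], [-3, 2, -1]].
M = D⁻¹R = [[-4, 3, -1], [5/3, -5/3, 1/3], [-3, 2, -1]] · [[25, 15], [19, 15], [-42, -15]] = [[-1, 0], [-4, -5], [5, 0]].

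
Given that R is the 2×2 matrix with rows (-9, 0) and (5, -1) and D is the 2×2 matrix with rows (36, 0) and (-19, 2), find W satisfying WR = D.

W = [[-4, 0], [1, -2]]

Since R sits to the right of W, W = DR⁻¹.
det R = 9, so R⁻¹ = [[-1/9, 0], [-5/9, -1]].
W = DR⁻¹ = [[36, 0], [-19, 2]] · [[-1/9, 0], [-5/9, -1]] = [[-4, 0], [1, -2]].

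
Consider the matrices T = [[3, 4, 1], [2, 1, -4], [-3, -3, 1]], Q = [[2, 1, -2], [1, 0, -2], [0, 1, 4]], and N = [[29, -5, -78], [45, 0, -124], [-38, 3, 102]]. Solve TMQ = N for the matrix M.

Left-multiply by T⁻¹ and right-multiply by Q⁻¹: M = T⁻¹NQ⁻¹.
det T = 4; the adjugate gives T⁻¹ = [[-11/4, -7/4, -17/4], [5/2, 3/2, 7/2], [-3/4, -3/4, -5/4]].
Q has determinant -2; Q⁻¹ = [[-1, 3, 1], [2, -4, -1], [-1/2, 1, 1/2]].
T⁻¹N = [[3, 1, -2], [7, -2, -24], [-8, 0, 24]].
M = (T⁻¹N)Q⁻¹ = [[0, 3, 1], [1, 5, -3], [-4, 0, 4]].

M = [[0, 3, 1], [1, 5, -3], [-4, 0, 4]]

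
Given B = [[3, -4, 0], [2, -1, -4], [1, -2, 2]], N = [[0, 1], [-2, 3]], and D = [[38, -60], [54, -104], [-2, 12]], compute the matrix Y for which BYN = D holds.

Y = [[-5, -5], [-3, 1], [4, 4]]

Y = B⁻¹DN⁻¹ (apply B⁻¹ on the left and N⁻¹ on the right).
B has determinant 2; B⁻¹ = [[-5, 4, 8], [-4, 3, 6], [-3/2, 1, 5/2]].
N has determinant 2; N⁻¹ = [[3/2, -1/2], [1, 0]].
B⁻¹D = [[10, -20], [-2, 0], [-8, 16]].
Y = (B⁻¹D)N⁻¹ = [[-5, -5], [-3, 1], [4, 4]].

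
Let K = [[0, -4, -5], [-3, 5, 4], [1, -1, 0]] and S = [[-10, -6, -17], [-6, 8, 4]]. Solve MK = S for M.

M = [[5, 2, -4], [0, 1, -3]]

Since K sits to the right of M, M = SK⁻¹.
det K = -6; the adjugate gives K⁻¹ = [[-2/3, -5/6, -3/2], [-2/3, -5/6, -5/2], [1/3, 2/3, 2]].
M = SK⁻¹ = [[-10, -6, -17], [-6, 8, 4]] · [[-2/3, -5/6, -3/2], [-2/3, -5/6, -5/2], [1/3, 2/3, 2]] = [[5, 2, -4], [0, 1, -3]].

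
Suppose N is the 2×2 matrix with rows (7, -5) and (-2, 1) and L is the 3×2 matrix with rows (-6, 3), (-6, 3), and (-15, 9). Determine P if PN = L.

P = [[0, 3], [0, 3], [-1, 4]]

Right-multiplying both sides by N⁻¹ gives P = LN⁻¹.
N has determinant -3; N⁻¹ = [[-1/3, -5/3], [-2/3, -7/3]].
P = LN⁻¹ = [[-6, 3], [-6, 3], [-15, 9]] · [[-1/3, -5/3], [-2/3, -7/3]] = [[0, 3], [0, 3], [-1, 4]].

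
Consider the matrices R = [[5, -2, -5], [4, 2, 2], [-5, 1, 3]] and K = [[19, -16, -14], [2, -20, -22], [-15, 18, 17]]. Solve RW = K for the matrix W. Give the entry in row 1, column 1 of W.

2

Left-multiplying both sides by R⁻¹ gives W = R⁻¹K.
R has determinant -6; R⁻¹ = [[-2/3, -1/6, -1], [11/3, 5/3, 5], [-7/3, -5/6, -3]].
W = R⁻¹K = [[-2/3, -1/6, -1], [11/3, 5/3, 5], [-7/3, -5/6, -3]] · [[19, -16, -14], [2, -20, -22], [-15, 18, 17]] = [[2, -4, -4], [-2, -2, -3], [-1, 0, 0]].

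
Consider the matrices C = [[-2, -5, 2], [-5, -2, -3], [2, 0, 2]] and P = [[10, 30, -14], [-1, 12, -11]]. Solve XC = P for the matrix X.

X = [[-6, 0, -1], [-2, -1, -5]]

C is on the right of X, so right-multiply by C⁻¹: X = PC⁻¹.
C has determinant -4; C⁻¹ = [[1, -5/2, -19/4], [-1, 2, 4], [-1, 5/2, 21/4]].
X = PC⁻¹ = [[10, 30, -14], [-1, 12, -11]] · [[1, -5/2, -19/4], [-1, 2, 4], [-1, 5/2, 21/4]] = [[-6, 0, -1], [-2, -1, -5]].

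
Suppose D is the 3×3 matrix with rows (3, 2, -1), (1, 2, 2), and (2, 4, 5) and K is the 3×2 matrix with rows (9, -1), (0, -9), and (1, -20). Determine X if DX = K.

X = [[6, 1], [-4, -3], [1, -2]]

Since D multiplies X on the left, X = D⁻¹K.
D has determinant 4; D⁻¹ = [[1/2, -7/2, 3/2], [-1/4, 17/4, -7/4], [0, -2, 1]].
X = D⁻¹K = [[1/2, -7/2, 3/2], [-1/4, 17/4, -7/4], [0, -2, 1]] · [[9, -1], [0, -9], [1, -20]] = [[6, 1], [-4, -3], [1, -2]].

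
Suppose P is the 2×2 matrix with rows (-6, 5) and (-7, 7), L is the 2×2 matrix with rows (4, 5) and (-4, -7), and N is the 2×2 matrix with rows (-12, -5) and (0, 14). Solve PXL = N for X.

X = [[3, 0], [2, -1]]

Isolating X: multiply by P⁻¹ from the left and L⁻¹ from the right, so X = P⁻¹NL⁻¹.
det P = -7, so P⁻¹ = [[-1, 5/7], [-1, 6/7]].
det L = -8, so L⁻¹ = [[7/8, 5/8], [-1/2, -1/2]].
P⁻¹N = [[12, 15], [12, 17]].
X = (P⁻¹N)L⁻¹ = [[3, 0], [2, -1]].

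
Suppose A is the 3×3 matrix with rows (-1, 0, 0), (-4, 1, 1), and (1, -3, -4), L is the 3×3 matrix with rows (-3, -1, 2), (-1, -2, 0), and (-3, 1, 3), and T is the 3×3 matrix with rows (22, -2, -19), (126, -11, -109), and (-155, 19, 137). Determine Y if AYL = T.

Y = [[5, -2, 3], [-1, -4, -4], [-5, 5, -3]]

Y = A⁻¹TL⁻¹ (apply A⁻¹ on the left and L⁻¹ on the right).
A has determinant 1; A⁻¹ = [[-1, 0, 0], [-15, 4, 1], [11, -3, -1]].
L has determinant 1; L⁻¹ = [[-6, 5, 4], [3, -3, -2], [-7, 6, 5]].
A⁻¹T = [[-22, 2, 19], [19, 5, -14], [19, -8, -19]].
Y = (A⁻¹T)L⁻¹ = [[5, -2, 3], [-1, -4, -4], [-5, 5, -3]].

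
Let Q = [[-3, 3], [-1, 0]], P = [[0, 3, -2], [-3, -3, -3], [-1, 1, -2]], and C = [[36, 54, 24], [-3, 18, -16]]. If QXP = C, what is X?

X = Q⁻¹CP⁻¹ (apply Q⁻¹ on the left and P⁻¹ on the right).
det Q = 3; the adjugate gives Q⁻¹ = [[0, -1], [1/3, -1]].
det P = 3, so P⁻¹ = [[3, 4/3, -5], [-1, -2/3, 2], [-2, -1, 3]].
Q⁻¹C = [[3, -18, 16], [15, 0, 24]].
X = (Q⁻¹C)P⁻¹ = [[-5, 0, -3], [-3, -4, -3]].

X = [[-5, 0, -3], [-3, -4, -3]]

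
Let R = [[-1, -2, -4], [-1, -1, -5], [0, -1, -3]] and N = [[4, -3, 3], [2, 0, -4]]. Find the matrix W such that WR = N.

R is on the right of W, so right-multiply by R⁻¹: W = NR⁻¹.
R has determinant 4; R⁻¹ = [[-1/2, -1/2, 3/2], [-3/4, 3/4, -1/4], [1/4, -1/4, -1/4]].
W = NR⁻¹ = [[4, -3, 3], [2, 0, -4]] · [[-1/2, -1/2, 3/2], [-3/4, 3/4, -1/4], [1/4, -1/4, -1/4]] = [[1, -5, 6], [-2, 0, 4]].

W = [[1, -5, 6], [-2, 0, 4]]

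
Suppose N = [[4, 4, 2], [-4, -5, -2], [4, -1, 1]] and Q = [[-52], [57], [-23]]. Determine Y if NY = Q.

Y = [[-6], [-5], [-4]]

N is on the left of Y, so left-multiply by N⁻¹: Y = N⁻¹Q.
N has determinant 4; N⁻¹ = [[-7/4, -3/2, 1/2], [-1, -1, 0], [6, 5, -1]].
Y = N⁻¹Q = [[-7/4, -3/2, 1/2], [-1, -1, 0], [6, 5, -1]] · [[-52], [57], [-23]] = [[-6], [-5], [-4]].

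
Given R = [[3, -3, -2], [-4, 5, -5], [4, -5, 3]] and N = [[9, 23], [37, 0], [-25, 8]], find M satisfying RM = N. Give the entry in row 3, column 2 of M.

Left-multiplying both sides by R⁻¹ gives M = R⁻¹N.
det R = -6; the adjugate gives R⁻¹ = [[5/3, -19/6, -25/6], [4/3, -17/6, -23/6], [0, -1/2, -1/2]].
M = R⁻¹N = [[5/3, -19/6, -25/6], [4/3, -17/6, -23/6], [0, -1/2, -1/2]] · [[9, 23], [37, 0], [-25, 8]] = [[2, 5], [3, 0], [-6, -4]].

-4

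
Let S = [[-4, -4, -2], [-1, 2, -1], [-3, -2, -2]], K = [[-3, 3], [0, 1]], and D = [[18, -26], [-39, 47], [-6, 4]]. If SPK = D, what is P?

P = S⁻¹DK⁻¹ (apply S⁻¹ on the left and K⁻¹ on the right).
det S = 4, so S⁻¹ = [[-3/2, -1, 2], [1/4, 1/2, -1/2], [2, 1, -3]].
K has determinant -3; K⁻¹ = [[-1/3, 1], [0, 1]].
S⁻¹D = [[0, 0], [-12, 15], [15, -17]].
P = (S⁻¹D)K⁻¹ = [[0, 0], [4, 3], [-5, -2]].

P = [[0, 0], [4, 3], [-5, -2]]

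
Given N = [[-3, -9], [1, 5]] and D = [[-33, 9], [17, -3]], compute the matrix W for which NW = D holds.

W = [[2, -3], [3, 0]]

Since N multiplies W on the left, W = N⁻¹D.
det N = -6, so N⁻¹ = [[-5/6, -3/2], [1/6, 1/2]].
W = N⁻¹D = [[-5/6, -3/2], [1/6, 1/2]] · [[-33, 9], [17, -3]] = [[2, -3], [3, 0]].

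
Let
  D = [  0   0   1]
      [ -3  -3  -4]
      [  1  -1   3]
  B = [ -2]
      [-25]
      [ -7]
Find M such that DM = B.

D is on the left of M, so left-multiply by D⁻¹: M = D⁻¹B.
D has determinant 6; D⁻¹ = [[-13/6, -1/6, 1/2], [5/6, -1/6, -1/2], [1, 0, 0]].
M = D⁻¹B = [[-13/6, -1/6, 1/2], [5/6, -1/6, -1/2], [1, 0, 0]] · [[-2], [-25], [-7]] = [[5], [6], [-2]].

M = [[5], [6], [-2]]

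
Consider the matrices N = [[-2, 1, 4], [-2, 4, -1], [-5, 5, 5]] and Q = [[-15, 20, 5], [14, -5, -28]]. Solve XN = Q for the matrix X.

Since N sits to the right of X, X = QN⁻¹.
det N = 5, so N⁻¹ = [[5, 3, -17/5], [3, 2, -2], [2, 1, -6/5]].
X = QN⁻¹ = [[-15, 20, 5], [14, -5, -28]] · [[5, 3, -17/5], [3, 2, -2], [2, 1, -6/5]] = [[-5, 0, 5], [-1, 4, -4]].

X = [[-5, 0, 5], [-1, 4, -4]]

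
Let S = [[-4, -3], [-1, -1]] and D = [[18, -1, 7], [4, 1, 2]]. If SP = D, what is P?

P = [[-6, 4, -1], [2, -5, -1]]

Left-multiplying both sides by S⁻¹ gives P = S⁻¹D.
det S = 1, so S⁻¹ = [[-1, 3], [1, -4]].
P = S⁻¹D = [[-1, 3], [1, -4]] · [[18, -1, 7], [4, 1, 2]] = [[-6, 4, -1], [2, -5, -1]].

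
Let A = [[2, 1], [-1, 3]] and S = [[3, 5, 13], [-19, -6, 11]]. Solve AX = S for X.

X = [[4, 3, 4], [-5, -1, 5]]

A is on the left of X, so left-multiply by A⁻¹: X = A⁻¹S.
A has determinant 7; A⁻¹ = [[3/7, -1/7], [1/7, 2/7]].
X = A⁻¹S = [[3/7, -1/7], [1/7, 2/7]] · [[3, 5, 13], [-19, -6, 11]] = [[4, 3, 4], [-5, -1, 5]].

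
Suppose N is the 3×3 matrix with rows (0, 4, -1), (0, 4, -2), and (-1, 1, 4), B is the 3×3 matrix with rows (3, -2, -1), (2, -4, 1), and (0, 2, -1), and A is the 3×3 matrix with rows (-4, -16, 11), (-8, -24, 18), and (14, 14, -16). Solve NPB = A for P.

Isolating P: multiply by N⁻¹ from the left and B⁻¹ from the right, so P = N⁻¹AB⁻¹.
det N = 4, so N⁻¹ = [[9/2, -17/4, -1], [1/2, -1/4, 0], [1, -1, 0]].
B has determinant -2; B⁻¹ = [[-1, 2, 3], [-1, 3/2, 5/2], [-2, 3, 4]].
N⁻¹A = [[2, 16, -11], [0, -2, 1], [4, 8, -7]].
P = (N⁻¹A)B⁻¹ = [[4, -5, 2], [0, 0, -1], [2, -1, 4]].

P = [[4, -5, 2], [0, 0, -1], [2, -1, 4]]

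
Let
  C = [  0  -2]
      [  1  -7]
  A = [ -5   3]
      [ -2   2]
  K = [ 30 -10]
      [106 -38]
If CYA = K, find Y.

Y = [[1, -3], [5, -5]]

Left-multiply by C⁻¹ and right-multiply by A⁻¹: Y = C⁻¹KA⁻¹.
det C = 2, so C⁻¹ = [[-7/2, 1], [-1/2, 0]].
det A = -4, so A⁻¹ = [[-1/2, 3/4], [-1/2, 5/4]].
C⁻¹K = [[1, -3], [-15, 5]].
Y = (C⁻¹K)A⁻¹ = [[1, -3], [5, -5]].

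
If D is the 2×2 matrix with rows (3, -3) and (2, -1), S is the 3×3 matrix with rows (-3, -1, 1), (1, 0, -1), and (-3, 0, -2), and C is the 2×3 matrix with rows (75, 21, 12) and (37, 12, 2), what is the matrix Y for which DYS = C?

Y = [[-5, -3, 0], [2, 2, 3]]

Left-multiply by D⁻¹ and right-multiply by S⁻¹: Y = D⁻¹CS⁻¹.
D has determinant 3; D⁻¹ = [[-1/3, 1], [-2/3, 1]].
det S = -5; the adjugate gives S⁻¹ = [[0, 2/5, -1/5], [-1, -9/5, 2/5], [0, -3/5, -1/5]].
D⁻¹C = [[12, 5, -2], [-13, -2, -6]].
Y = (D⁻¹C)S⁻¹ = [[-5, -3, 0], [2, 2, 3]].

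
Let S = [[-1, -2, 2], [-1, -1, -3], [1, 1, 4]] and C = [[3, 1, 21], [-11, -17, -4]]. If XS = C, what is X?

X = [[2, -3, 2], [6, 4, -1]]

S is on the right of X, so right-multiply by S⁻¹: X = CS⁻¹.
det S = -1, so S⁻¹ = [[1, -10, -8], [-1, 6, 5], [0, 1, 1]].
X = CS⁻¹ = [[3, 1, 21], [-11, -17, -4]] · [[1, -10, -8], [-1, 6, 5], [0, 1, 1]] = [[2, -3, 2], [6, 4, -1]].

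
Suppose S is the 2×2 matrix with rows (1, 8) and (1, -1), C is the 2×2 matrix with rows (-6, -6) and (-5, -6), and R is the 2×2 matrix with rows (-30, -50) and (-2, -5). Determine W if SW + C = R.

SW = R − C = [[-24, -44], [3, 1]].
Since S multiplies W on the left, W = S⁻¹(R − C).
det S = -9; the adjugate gives S⁻¹ = [[1/9, 8/9], [1/9, -1/9]].
W = S⁻¹(R − C) = [[0, -4], [-3, -5]].

W = [[0, -4], [-3, -5]]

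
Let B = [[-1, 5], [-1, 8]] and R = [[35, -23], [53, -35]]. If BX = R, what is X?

X = [[-5, 3], [6, -4]]

Left-multiplying both sides by B⁻¹ gives X = B⁻¹R.
det B = -3; the adjugate gives B⁻¹ = [[-8/3, 5/3], [-1/3, 1/3]].
X = B⁻¹R = [[-8/3, 5/3], [-1/3, 1/3]] · [[35, -23], [53, -35]] = [[-5, 3], [6, -4]].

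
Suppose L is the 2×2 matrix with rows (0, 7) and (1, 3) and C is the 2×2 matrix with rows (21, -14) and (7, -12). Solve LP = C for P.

P = [[-2, -6], [3, -2]]

Left-multiplying both sides by L⁻¹ gives P = L⁻¹C.
L has determinant -7; L⁻¹ = [[-3/7, 1], [1/7, 0]].
P = L⁻¹C = [[-3/7, 1], [1/7, 0]] · [[21, -14], [7, -12]] = [[-2, -6], [3, -2]].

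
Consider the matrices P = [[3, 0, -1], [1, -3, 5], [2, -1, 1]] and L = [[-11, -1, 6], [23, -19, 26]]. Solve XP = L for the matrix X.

X = [[-1, 2, -5], [5, 6, 1]]

P is on the right of X, so right-multiply by P⁻¹: X = LP⁻¹.
P has determinant 1; P⁻¹ = [[2, 1, -3], [9, 5, -16], [5, 3, -9]].
X = LP⁻¹ = [[-11, -1, 6], [23, -19, 26]] · [[2, 1, -3], [9, 5, -16], [5, 3, -9]] = [[-1, 2, -5], [5, 6, 1]].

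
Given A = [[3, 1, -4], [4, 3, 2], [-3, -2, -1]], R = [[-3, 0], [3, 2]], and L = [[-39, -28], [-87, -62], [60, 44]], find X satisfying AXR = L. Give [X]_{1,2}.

X = A⁻¹LR⁻¹ (apply A⁻¹ on the left and R⁻¹ on the right).
A has determinant -3; A⁻¹ = [[-1/3, -3, -14/3], [2/3, 5, 22/3], [-1/3, -1, -5/3]].
det R = -6; the adjugate gives R⁻¹ = [[-1/3, 0], [1/2, 1/2]].
A⁻¹L = [[-6, -10], [-21, -6], [0, -2]].
X = (A⁻¹L)R⁻¹ = [[-3, -5], [4, -3], [-1, -1]].

-5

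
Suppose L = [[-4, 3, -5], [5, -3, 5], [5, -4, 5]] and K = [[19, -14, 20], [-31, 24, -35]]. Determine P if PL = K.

Right-multiplying both sides by L⁻¹ gives P = KL⁻¹.
L has determinant 5; L⁻¹ = [[1, 1, 0], [0, 1, -1], [-1, -1/5, -3/5]].
P = KL⁻¹ = [[19, -14, 20], [-31, 24, -35]] · [[1, 1, 0], [0, 1, -1], [-1, -1/5, -3/5]] = [[-1, 1, 2], [4, 0, -3]].

P = [[-1, 1, 2], [4, 0, -3]]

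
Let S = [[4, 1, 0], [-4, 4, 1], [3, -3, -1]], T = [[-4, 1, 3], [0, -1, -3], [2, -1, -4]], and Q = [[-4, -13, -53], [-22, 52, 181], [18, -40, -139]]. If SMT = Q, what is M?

M = [[2, 3, 4], [0, -5, -2], [1, -2, -1]]

M = S⁻¹QT⁻¹ (apply S⁻¹ on the left and T⁻¹ on the right).
det S = -5; the adjugate gives S⁻¹ = [[1/5, -1/5, -1/5], [1/5, 4/5, 4/5], [0, -3, -4]].
det T = -4, so T⁻¹ = [[-1/4, -1/4, 0], [3/2, -5/2, 3], [-1/2, 1/2, -1]].
S⁻¹Q = [[0, -5, -19], [-4, 7, 23], [-6, 4, 13]].
M = (S⁻¹Q)T⁻¹ = [[2, 3, 4], [0, -5, -2], [1, -2, -1]].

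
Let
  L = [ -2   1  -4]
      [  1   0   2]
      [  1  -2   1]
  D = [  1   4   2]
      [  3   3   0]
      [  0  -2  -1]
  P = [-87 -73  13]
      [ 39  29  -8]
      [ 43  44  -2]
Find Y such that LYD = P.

Y = [[-4, 5, 0], [0, -3, 3], [-1, 5, -2]]

Isolating Y: multiply by L⁻¹ from the left and D⁻¹ from the right, so Y = L⁻¹PD⁻¹.
L has determinant 1; L⁻¹ = [[4, 7, 2], [1, 2, 0], [-2, -3, -1]].
D has determinant -3; D⁻¹ = [[1, 0, 2], [-1, 1/3, -2], [2, -2/3, 3]].
L⁻¹P = [[11, -1, -8], [-9, -15, -3], [14, 15, 0]].
Y = (L⁻¹P)D⁻¹ = [[-4, 5, 0], [0, -3, 3], [-1, 5, -2]].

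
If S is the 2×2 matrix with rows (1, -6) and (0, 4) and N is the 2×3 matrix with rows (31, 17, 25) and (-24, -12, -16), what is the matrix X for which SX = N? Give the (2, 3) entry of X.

-4

Since S multiplies X on the left, X = S⁻¹N.
det S = 4; the adjugate gives S⁻¹ = [[1, 3/2], [0, 1/4]].
X = S⁻¹N = [[1, 3/2], [0, 1/4]] · [[31, 17, 25], [-24, -12, -16]] = [[-5, -1, 1], [-6, -3, -4]].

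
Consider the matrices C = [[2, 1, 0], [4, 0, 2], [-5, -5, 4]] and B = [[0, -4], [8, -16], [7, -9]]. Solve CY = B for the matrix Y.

C is on the left of Y, so left-multiply by C⁻¹: Y = C⁻¹B.
det C = -6, so C⁻¹ = [[-5/3, 2/3, -1/3], [13/3, -4/3, 2/3], [10/3, -5/6, 2/3]].
Y = C⁻¹B = [[-5/3, 2/3, -1/3], [13/3, -4/3, 2/3], [10/3, -5/6, 2/3]] · [[0, -4], [8, -16], [7, -9]] = [[3, -1], [-6, -2], [-2, -6]].

Y = [[3, -1], [-6, -2], [-2, -6]]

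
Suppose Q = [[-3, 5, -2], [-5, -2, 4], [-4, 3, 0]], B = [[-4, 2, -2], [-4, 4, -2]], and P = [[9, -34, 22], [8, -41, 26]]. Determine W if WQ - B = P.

WQ = P + B = [[5, -32, 20], [4, -37, 24]].
Since Q sits to the right of W, W = (P + B)Q⁻¹.
det Q = 2, so Q⁻¹ = [[-6, -3, 8], [-8, -4, 11], [-23/2, -11/2, 31/2]].
W = (P + B)Q⁻¹ = [[-4, 3, -2], [-4, 4, -3]].

W = [[-4, 3, -2], [-4, 4, -3]]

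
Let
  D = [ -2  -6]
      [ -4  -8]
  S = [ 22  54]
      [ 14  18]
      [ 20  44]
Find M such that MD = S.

Right-multiplying both sides by D⁻¹ gives M = SD⁻¹.
det D = -8, so D⁻¹ = [[1, -3/4], [-1/2, 1/4]].
M = SD⁻¹ = [[22, 54], [14, 18], [20, 44]] · [[1, -3/4], [-1/2, 1/4]] = [[-5, -3], [5, -6], [-2, -4]].

M = [[-5, -3], [5, -6], [-2, -4]]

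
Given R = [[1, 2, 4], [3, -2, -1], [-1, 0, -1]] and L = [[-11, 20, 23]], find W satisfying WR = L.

Since R sits to the right of W, W = LR⁻¹.
det R = 2; the adjugate gives R⁻¹ = [[1, 1, 3], [2, 3/2, 13/2], [-1, -1, -4]].
W = LR⁻¹ = [[-11, 20, 23]] · [[1, 1, 3], [2, 3/2, 13/2], [-1, -1, -4]] = [[6, -4, 5]].

W = [[6, -4, 5]]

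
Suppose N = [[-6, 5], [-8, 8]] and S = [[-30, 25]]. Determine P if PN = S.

P = [[5, 0]]

Since N sits to the right of P, P = SN⁻¹.
det N = -8, so N⁻¹ = [[-1, 5/8], [-1, 3/4]].
P = SN⁻¹ = [[-30, 25]] · [[-1, 5/8], [-1, 3/4]] = [[5, 0]].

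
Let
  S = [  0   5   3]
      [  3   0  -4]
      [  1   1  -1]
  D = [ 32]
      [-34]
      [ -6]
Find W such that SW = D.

W = [[-6], [4], [4]]

Since S multiplies W on the left, W = S⁻¹D.
det S = 4, so S⁻¹ = [[1, 2, -5], [-1/4, -3/4, 9/4], [3/4, 5/4, -15/4]].
W = S⁻¹D = [[1, 2, -5], [-1/4, -3/4, 9/4], [3/4, 5/4, -15/4]] · [[32], [-34], [-6]] = [[-6], [4], [4]].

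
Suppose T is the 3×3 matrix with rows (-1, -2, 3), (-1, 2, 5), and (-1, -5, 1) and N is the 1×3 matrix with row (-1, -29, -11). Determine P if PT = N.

P = [[6, -6, 1]]

Since T sits to the right of P, P = NT⁻¹.
det T = 2; the adjugate gives T⁻¹ = [[27/2, -13/2, -8], [-2, 1, 1], [7/2, -3/2, -2]].
P = NT⁻¹ = [[-1, -29, -11]] · [[27/2, -13/2, -8], [-2, 1, 1], [7/2, -3/2, -2]] = [[6, -6, 1]].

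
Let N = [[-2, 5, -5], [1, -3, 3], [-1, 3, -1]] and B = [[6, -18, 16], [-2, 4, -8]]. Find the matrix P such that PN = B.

Since N sits to the right of P, P = BN⁻¹.
det N = 2; the adjugate gives N⁻¹ = [[-3, -5, 0], [-1, -3/2, 1/2], [0, 1/2, 1/2]].
P = BN⁻¹ = [[6, -18, 16], [-2, 4, -8]] · [[-3, -5, 0], [-1, -3/2, 1/2], [0, 1/2, 1/2]] = [[0, 5, -1], [2, 0, -2]].

P = [[0, 5, -1], [2, 0, -2]]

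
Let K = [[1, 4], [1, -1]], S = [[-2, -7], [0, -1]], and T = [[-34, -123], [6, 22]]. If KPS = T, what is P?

P = [[1, 0], [4, 1]]

P = K⁻¹TS⁻¹ (apply K⁻¹ on the left and S⁻¹ on the right).
det K = -5, so K⁻¹ = [[1/5, 4/5], [1/5, -1/5]].
S has determinant 2; S⁻¹ = [[-1/2, 7/2], [0, -1]].
K⁻¹T = [[-2, -7], [-8, -29]].
P = (K⁻¹T)S⁻¹ = [[1, 0], [4, 1]].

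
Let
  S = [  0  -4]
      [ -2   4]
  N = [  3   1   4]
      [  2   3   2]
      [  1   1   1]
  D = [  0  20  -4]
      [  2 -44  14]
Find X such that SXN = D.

X = S⁻¹DN⁻¹ (apply S⁻¹ on the left and N⁻¹ on the right).
det S = -8, so S⁻¹ = [[-1/2, -1/2], [-1/4, 0]].
N has determinant -1; N⁻¹ = [[-1, -3, 10], [0, 1, -2], [1, 2, -7]].
S⁻¹D = [[-1, 12, -5], [0, -5, 1]].
X = (S⁻¹D)N⁻¹ = [[-4, 5, 1], [1, -3, 3]].

X = [[-4, 5, 1], [1, -3, 3]]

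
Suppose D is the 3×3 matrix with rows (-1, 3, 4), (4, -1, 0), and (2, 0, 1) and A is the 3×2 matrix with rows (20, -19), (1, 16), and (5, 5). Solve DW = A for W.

D is on the left of W, so left-multiply by D⁻¹: W = D⁻¹A.
det D = -3, so D⁻¹ = [[1/3, 1, -4/3], [4/3, 3, -16/3], [-2/3, -2, 11/3]].
W = D⁻¹A = [[1/3, 1, -4/3], [4/3, 3, -16/3], [-2/3, -2, 11/3]] · [[20, -19], [1, 16], [5, 5]] = [[1, 3], [3, -4], [3, -1]].

W = [[1, 3], [3, -4], [3, -1]]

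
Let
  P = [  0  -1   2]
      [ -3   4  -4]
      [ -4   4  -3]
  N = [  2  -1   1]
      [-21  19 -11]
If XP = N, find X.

Since P sits to the right of X, X = NP⁻¹.
det P = 1; the adjugate gives P⁻¹ = [[4, 5, -4], [7, 8, -6], [4, 4, -3]].
X = NP⁻¹ = [[2, -1, 1], [-21, 19, -11]] · [[4, 5, -4], [7, 8, -6], [4, 4, -3]] = [[5, 6, -5], [5, 3, 3]].

X = [[5, 6, -5], [5, 3, 3]]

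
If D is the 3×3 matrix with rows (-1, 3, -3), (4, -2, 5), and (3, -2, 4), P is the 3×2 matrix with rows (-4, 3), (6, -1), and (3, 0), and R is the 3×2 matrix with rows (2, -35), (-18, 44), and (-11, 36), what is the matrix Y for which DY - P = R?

Y = [[-4, 2], [-2, -5], [0, 5]]

DY = R + P = [[-2, -32], [-12, 43], [-8, 36]].
Since D multiplies Y on the left, Y = D⁻¹(R + P).
D has determinant 1; D⁻¹ = [[2, -6, 9], [-1, 5, -7], [-2, 7, -10]].
Y = D⁻¹(R + P) = [[-4, 2], [-2, -5], [0, 5]].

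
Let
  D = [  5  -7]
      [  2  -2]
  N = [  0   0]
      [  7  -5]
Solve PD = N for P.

P = [[0, 0], [-1, 6]]

Right-multiplying both sides by D⁻¹ gives P = ND⁻¹.
det D = 4; the adjugate gives D⁻¹ = [[-1/2, 7/4], [-1/2, 5/4]].
P = ND⁻¹ = [[0, 0], [7, -5]] · [[-1/2, 7/4], [-1/2, 5/4]] = [[0, 0], [-1, 6]].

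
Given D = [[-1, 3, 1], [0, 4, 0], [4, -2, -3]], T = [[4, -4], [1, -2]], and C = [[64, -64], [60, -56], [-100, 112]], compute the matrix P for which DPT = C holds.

P = D⁻¹CT⁻¹ (apply D⁻¹ on the left and T⁻¹ on the right).
det D = -4, so D⁻¹ = [[3, -7/4, 1], [0, 1/4, 0], [4, -5/2, 1]].
T has determinant -4; T⁻¹ = [[1/2, -1], [1/4, -1]].
D⁻¹C = [[-13, 18], [15, -14], [6, -4]].
P = (D⁻¹C)T⁻¹ = [[-2, -5], [4, -1], [2, -2]].

P = [[-2, -5], [4, -1], [2, -2]]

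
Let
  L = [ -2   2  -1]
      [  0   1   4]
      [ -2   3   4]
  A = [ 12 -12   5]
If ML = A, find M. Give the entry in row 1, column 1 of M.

Since L sits to the right of M, M = AL⁻¹.
det L = -2; the adjugate gives L⁻¹ = [[4, 11/2, -9/2], [4, 5, -4], [-1, -1, 1]].
M = AL⁻¹ = [[12, -12, 5]] · [[4, 11/2, -9/2], [4, 5, -4], [-1, -1, 1]] = [[-5, 1, -1]].

-5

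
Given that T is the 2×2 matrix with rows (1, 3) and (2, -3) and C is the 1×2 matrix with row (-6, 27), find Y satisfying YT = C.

Y = [[4, -5]]

Since T sits to the right of Y, Y = CT⁻¹.
det T = -9, so T⁻¹ = [[1/3, 1/3], [2/9, -1/9]].
Y = CT⁻¹ = [[-6, 27]] · [[1/3, 1/3], [2/9, -1/9]] = [[4, -5]].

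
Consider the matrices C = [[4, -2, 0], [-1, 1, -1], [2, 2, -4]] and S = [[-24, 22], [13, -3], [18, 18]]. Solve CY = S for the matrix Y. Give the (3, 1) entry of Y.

Since C multiplies Y on the left, Y = C⁻¹S.
det C = 4; the adjugate gives C⁻¹ = [[-1/2, -2, 1/2], [-3/2, -4, 1], [-1, -3, 1/2]].
Y = C⁻¹S = [[-1/2, -2, 1/2], [-3/2, -4, 1], [-1, -3, 1/2]] · [[-24, 22], [13, -3], [18, 18]] = [[-5, 4], [2, -3], [-6, -4]].

-6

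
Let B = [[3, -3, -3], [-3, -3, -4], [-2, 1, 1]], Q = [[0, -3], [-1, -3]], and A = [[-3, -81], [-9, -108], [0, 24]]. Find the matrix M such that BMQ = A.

M = [[0, -1], [-5, -2], [-3, 0]]

M = B⁻¹AQ⁻¹ (apply B⁻¹ on the left and Q⁻¹ on the right).
det B = -3; the adjugate gives B⁻¹ = [[-1/3, 0, -1], [-11/3, 1, -7], [3, -1, 6]].
det Q = -3, so Q⁻¹ = [[1, -1], [-1/3, 0]].
B⁻¹A = [[1, 3], [2, 21], [0, 9]].
M = (B⁻¹A)Q⁻¹ = [[0, -1], [-5, -2], [-3, 0]].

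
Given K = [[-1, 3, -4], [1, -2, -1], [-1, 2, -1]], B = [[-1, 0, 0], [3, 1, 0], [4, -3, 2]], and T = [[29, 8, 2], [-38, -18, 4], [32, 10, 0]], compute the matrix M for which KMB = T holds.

M = K⁻¹TB⁻¹ (apply K⁻¹ on the left and B⁻¹ on the right).
K has determinant 2; K⁻¹ = [[2, -5/2, -11/2], [1, -3/2, -5/2], [0, -1/2, -1/2]].
B has determinant -2; B⁻¹ = [[-1, 0, 0], [3, 1, 0], [13/2, 3/2, 1/2]].
K⁻¹T = [[-23, 6, -6], [6, 10, -4], [3, 4, -2]].
M = (K⁻¹T)B⁻¹ = [[2, -3, -3], [-2, 4, -2], [-4, 1, -1]].

M = [[2, -3, -3], [-2, 4, -2], [-4, 1, -1]]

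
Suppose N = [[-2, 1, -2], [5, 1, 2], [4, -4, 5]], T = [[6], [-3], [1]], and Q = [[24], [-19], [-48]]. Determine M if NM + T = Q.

M = [[-2], [4], [-5]]

NM = Q − T = [[18], [-16], [-49]].
Left-multiplying both sides by N⁻¹ gives M = N⁻¹(Q − T).
det N = 5, so N⁻¹ = [[13/5, 3/5, 4/5], [-17/5, -2/5, -6/5], [-24/5, -4/5, -7/5]].
M = N⁻¹(Q − T) = [[-2], [4], [-5]].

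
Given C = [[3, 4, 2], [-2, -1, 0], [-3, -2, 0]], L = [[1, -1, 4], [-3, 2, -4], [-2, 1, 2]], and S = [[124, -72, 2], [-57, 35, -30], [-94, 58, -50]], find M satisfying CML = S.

M = [[-1, -5, -3], [4, -1, -5], [-3, 3, -5]]

Left-multiply by C⁻¹ and right-multiply by L⁻¹: M = C⁻¹SL⁻¹.
det C = 2; the adjugate gives C⁻¹ = [[0, -2, 1], [0, 3, -2], [1/2, -3, 5/2]].
det L = -2; the adjugate gives L⁻¹ = [[-4, -3, 2], [-7, -5, 4], [-1/2, -1/2, 1/2]].
C⁻¹S = [[20, -12, 10], [17, -11, 10], [-2, 4, -34]].
M = (C⁻¹S)L⁻¹ = [[-1, -5, -3], [4, -1, -5], [-3, 3, -5]].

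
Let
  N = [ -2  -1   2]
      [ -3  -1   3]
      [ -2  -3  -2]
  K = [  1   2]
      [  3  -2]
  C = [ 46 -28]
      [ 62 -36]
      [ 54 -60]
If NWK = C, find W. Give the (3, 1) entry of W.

Isolating W: multiply by N⁻¹ from the left and K⁻¹ from the right, so W = N⁻¹CK⁻¹.
det N = 4, so N⁻¹ = [[11/4, -2, -1/4], [-3, 2, 0], [7/4, -1, -1/4]].
K has determinant -8; K⁻¹ = [[1/4, 1/4], [3/8, -1/8]].
N⁻¹C = [[-11, 10], [-14, 12], [5, 2]].
W = (N⁻¹C)K⁻¹ = [[1, -4], [1, -5], [2, 1]].

2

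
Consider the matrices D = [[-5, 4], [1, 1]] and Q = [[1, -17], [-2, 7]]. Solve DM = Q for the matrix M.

M = [[-1, 5], [-1, 2]]

D is on the left of M, so left-multiply by D⁻¹: M = D⁻¹Q.
det D = -9, so D⁻¹ = [[-1/9, 4/9], [1/9, 5/9]].
M = D⁻¹Q = [[-1/9, 4/9], [1/9, 5/9]] · [[1, -17], [-2, 7]] = [[-1, 5], [-1, 2]].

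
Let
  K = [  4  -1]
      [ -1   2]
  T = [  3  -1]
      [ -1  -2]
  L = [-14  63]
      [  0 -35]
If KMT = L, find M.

M = [[-3, -5], [1, 5]]

Isolating M: multiply by K⁻¹ from the left and T⁻¹ from the right, so M = K⁻¹LT⁻¹.
det K = 7; the adjugate gives K⁻¹ = [[2/7, 1/7], [1/7, 4/7]].
det T = -7, so T⁻¹ = [[2/7, -1/7], [-1/7, -3/7]].
K⁻¹L = [[-4, 13], [-2, -11]].
M = (K⁻¹L)T⁻¹ = [[-3, -5], [1, 5]].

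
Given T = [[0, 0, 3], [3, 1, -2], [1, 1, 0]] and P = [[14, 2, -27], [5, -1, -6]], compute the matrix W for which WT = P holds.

Right-multiplying both sides by T⁻¹ gives W = PT⁻¹.
T has determinant 6; T⁻¹ = [[1/3, 1/2, -1/2], [-1/3, -1/2, 3/2], [1/3, 0, 0]].
W = PT⁻¹ = [[14, 2, -27], [5, -1, -6]] · [[1/3, 1/2, -1/2], [-1/3, -1/2, 3/2], [1/3, 0, 0]] = [[-5, 6, -4], [0, 3, -4]].

W = [[-5, 6, -4], [0, 3, -4]]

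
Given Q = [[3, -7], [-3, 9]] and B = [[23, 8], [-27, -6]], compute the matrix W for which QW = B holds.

Since Q multiplies W on the left, W = Q⁻¹B.
det Q = 6; the adjugate gives Q⁻¹ = [[3/2, 7/6], [1/2, 1/2]].
W = Q⁻¹B = [[3/2, 7/6], [1/2, 1/2]] · [[23, 8], [-27, -6]] = [[3, 5], [-2, 1]].

W = [[3, 5], [-2, 1]]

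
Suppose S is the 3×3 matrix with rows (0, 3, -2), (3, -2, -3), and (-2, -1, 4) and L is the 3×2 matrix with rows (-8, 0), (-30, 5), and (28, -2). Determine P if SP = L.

P = [[-6, 6], [0, 2], [4, 3]]

S is on the left of P, so left-multiply by S⁻¹: P = S⁻¹L.
det S = -4; the adjugate gives S⁻¹ = [[11/4, 5/2, 13/4], [3/2, 1, 3/2], [7/4, 3/2, 9/4]].
P = S⁻¹L = [[11/4, 5/2, 13/4], [3/2, 1, 3/2], [7/4, 3/2, 9/4]] · [[-8, 0], [-30, 5], [28, -2]] = [[-6, 6], [0, 2], [4, 3]].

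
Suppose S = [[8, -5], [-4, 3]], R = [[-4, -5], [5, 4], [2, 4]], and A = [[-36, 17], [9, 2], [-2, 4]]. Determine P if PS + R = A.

PS = A − R = [[-32, 22], [4, -2], [-4, 0]].
Right-multiplying both sides by S⁻¹ gives P = (A − R)S⁻¹.
S has determinant 4; S⁻¹ = [[3/4, 5/4], [1, 2]].
P = (A − R)S⁻¹ = [[-2, 4], [1, 1], [-3, -5]].

P = [[-2, 4], [1, 1], [-3, -5]]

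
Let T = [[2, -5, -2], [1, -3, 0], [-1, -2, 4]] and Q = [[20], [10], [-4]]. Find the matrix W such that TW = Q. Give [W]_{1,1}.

4

Left-multiplying both sides by T⁻¹ gives W = T⁻¹Q.
det T = 6; the adjugate gives T⁻¹ = [[-2, 4, -1], [-2/3, 1, -1/3], [-5/6, 3/2, -1/6]].
W = T⁻¹Q = [[-2, 4, -1], [-2/3, 1, -1/3], [-5/6, 3/2, -1/6]] · [[20], [10], [-4]] = [[4], [-2], [-1]].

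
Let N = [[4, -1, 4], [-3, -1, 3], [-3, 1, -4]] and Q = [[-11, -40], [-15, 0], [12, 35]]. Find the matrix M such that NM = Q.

M = [[1, -5], [3, 0], [-3, -5]]

Left-multiplying both sides by N⁻¹ gives M = N⁻¹Q.
det N = 1, so N⁻¹ = [[1, 0, 1], [-21, -4, -24], [-6, -1, -7]].
M = N⁻¹Q = [[1, 0, 1], [-21, -4, -24], [-6, -1, -7]] · [[-11, -40], [-15, 0], [12, 35]] = [[1, -5], [3, 0], [-3, -5]].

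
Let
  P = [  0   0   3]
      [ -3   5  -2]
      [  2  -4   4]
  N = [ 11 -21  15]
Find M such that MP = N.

M = [[-1, -1, 4]]

Right-multiplying both sides by P⁻¹ gives M = NP⁻¹.
det P = 6; the adjugate gives P⁻¹ = [[2, -2, -5/2], [4/3, -1, -3/2], [1/3, 0, 0]].
M = NP⁻¹ = [[11, -21, 15]] · [[2, -2, -5/2], [4/3, -1, -3/2], [1/3, 0, 0]] = [[-1, -1, 4]].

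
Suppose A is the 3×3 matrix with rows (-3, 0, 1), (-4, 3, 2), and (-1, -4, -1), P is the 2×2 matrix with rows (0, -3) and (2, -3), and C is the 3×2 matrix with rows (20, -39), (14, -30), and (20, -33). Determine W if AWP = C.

Left-multiply by A⁻¹ and right-multiply by P⁻¹: W = A⁻¹CP⁻¹.
A has determinant 4; A⁻¹ = [[5/4, -1, -3/4], [-3/2, 1, 1/2], [19/4, -3, -9/4]].
P has determinant 6; P⁻¹ = [[-1/2, 1/2], [-1/3, 0]].
A⁻¹C = [[-4, 6], [-6, 12], [8, -21]].
W = (A⁻¹C)P⁻¹ = [[0, -2], [-1, -3], [3, 4]].

W = [[0, -2], [-1, -3], [3, 4]]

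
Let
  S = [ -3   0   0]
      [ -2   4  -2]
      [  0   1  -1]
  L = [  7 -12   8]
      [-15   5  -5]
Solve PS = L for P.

P = [[-1, -2, -4], [5, 0, 5]]

S is on the right of P, so right-multiply by S⁻¹: P = LS⁻¹.
det S = 6; the adjugate gives S⁻¹ = [[-1/3, 0, 0], [-1/3, 1/2, -1], [-1/3, 1/2, -2]].
P = LS⁻¹ = [[7, -12, 8], [-15, 5, -5]] · [[-1/3, 0, 0], [-1/3, 1/2, -1], [-1/3, 1/2, -2]] = [[-1, -2, -4], [5, 0, 5]].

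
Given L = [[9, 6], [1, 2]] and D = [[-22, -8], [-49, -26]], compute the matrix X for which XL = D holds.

X = [[-3, 5], [-6, 5]]

L is on the right of X, so right-multiply by L⁻¹: X = DL⁻¹.
det L = 12, so L⁻¹ = [[1/6, -1/2], [-1/12, 3/4]].
X = DL⁻¹ = [[-22, -8], [-49, -26]] · [[1/6, -1/2], [-1/12, 3/4]] = [[-3, 5], [-6, 5]].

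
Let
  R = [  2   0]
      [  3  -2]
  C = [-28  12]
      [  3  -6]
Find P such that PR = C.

R is on the right of P, so right-multiply by R⁻¹: P = CR⁻¹.
det R = -4; the adjugate gives R⁻¹ = [[1/2, 0], [3/4, -1/2]].
P = CR⁻¹ = [[-28, 12], [3, -6]] · [[1/2, 0], [3/4, -1/2]] = [[-5, -6], [-3, 3]].

P = [[-5, -6], [-3, 3]]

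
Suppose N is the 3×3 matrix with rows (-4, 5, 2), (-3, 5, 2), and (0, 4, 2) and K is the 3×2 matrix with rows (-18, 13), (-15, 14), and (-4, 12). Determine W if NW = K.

Left-multiplying both sides by N⁻¹ gives W = N⁻¹K.
det N = -2, so N⁻¹ = [[-1, 1, 0], [-3, 4, -1], [6, -8, 5/2]].
W = N⁻¹K = [[-1, 1, 0], [-3, 4, -1], [6, -8, 5/2]] · [[-18, 13], [-15, 14], [-4, 12]] = [[3, 1], [-2, 5], [2, -4]].

W = [[3, 1], [-2, 5], [2, -4]]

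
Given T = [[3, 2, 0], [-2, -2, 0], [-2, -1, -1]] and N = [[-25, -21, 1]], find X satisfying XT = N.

X = [[-5, 6, -1]]

T is on the right of X, so right-multiply by T⁻¹: X = NT⁻¹.
det T = 2; the adjugate gives T⁻¹ = [[1, 1, 0], [-1, -3/2, 0], [-1, -1/2, -1]].
X = NT⁻¹ = [[-25, -21, 1]] · [[1, 1, 0], [-1, -3/2, 0], [-1, -1/2, -1]] = [[-5, 6, -1]].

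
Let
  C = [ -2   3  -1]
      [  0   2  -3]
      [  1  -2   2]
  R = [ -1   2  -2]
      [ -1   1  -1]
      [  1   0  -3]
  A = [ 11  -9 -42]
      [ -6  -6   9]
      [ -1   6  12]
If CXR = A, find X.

X = C⁻¹AR⁻¹ (apply C⁻¹ on the left and R⁻¹ on the right).
det C = -3, so C⁻¹ = [[2/3, 4/3, 7/3], [1, 1, 2], [2/3, 1/3, 4/3]].
det R = -3; the adjugate gives R⁻¹ = [[1, -2, 0], [4/3, -5/3, -1/3], [1/3, -2/3, -1/3]].
C⁻¹A = [[-3, 0, 12], [3, -3, -9], [4, 0, -9]].
X = (C⁻¹A)R⁻¹ = [[1, -2, -4], [-4, 5, 4], [1, -2, 3]].

X = [[1, -2, -4], [-4, 5, 4], [1, -2, 3]]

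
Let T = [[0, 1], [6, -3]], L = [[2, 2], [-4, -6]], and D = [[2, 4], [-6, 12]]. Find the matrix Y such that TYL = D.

Y = [[-4, -2], [-1, -1]]

Left-multiply by T⁻¹ and right-multiply by L⁻¹: Y = T⁻¹DL⁻¹.
det T = -6, so T⁻¹ = [[1/2, 1/6], [1, 0]].
det L = -4; the adjugate gives L⁻¹ = [[3/2, 1/2], [-1, -1/2]].
T⁻¹D = [[0, 4], [2, 4]].
Y = (T⁻¹D)L⁻¹ = [[-4, -2], [-1, -1]].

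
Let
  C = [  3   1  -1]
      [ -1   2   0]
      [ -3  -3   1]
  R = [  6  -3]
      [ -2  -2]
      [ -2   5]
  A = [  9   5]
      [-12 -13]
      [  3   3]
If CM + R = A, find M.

CM = A − R = [[3, 8], [-10, -11], [5, -2]].
Left-multiplying both sides by C⁻¹ gives M = C⁻¹(A − R).
C has determinant -2; C⁻¹ = [[-1, -1, -1], [-1/2, 0, -1/2], [-9/2, -3, -7/2]].
M = C⁻¹(A − R) = [[2, 5], [-4, -3], [-1, 4]].

M = [[2, 5], [-4, -3], [-1, 4]]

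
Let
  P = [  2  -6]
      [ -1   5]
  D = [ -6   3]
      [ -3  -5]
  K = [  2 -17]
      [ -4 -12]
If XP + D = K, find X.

X = [[5, 2], [-3, -5]]

XP = K − D = [[8, -20], [-1, -7]].
Right-multiplying both sides by P⁻¹ gives X = (K − D)P⁻¹.
det P = 4, so P⁻¹ = [[5/4, 3/2], [1/4, 1/2]].
X = (K − D)P⁻¹ = [[5, 2], [-3, -5]].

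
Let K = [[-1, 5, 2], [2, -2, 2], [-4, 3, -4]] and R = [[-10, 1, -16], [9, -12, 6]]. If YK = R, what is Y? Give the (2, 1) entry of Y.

Right-multiplying both sides by K⁻¹ gives Y = RK⁻¹.
det K = -6, so K⁻¹ = [[-1/3, -13/3, -7/3], [0, -2, -1], [1/3, 17/6, 4/3]].
Y = RK⁻¹ = [[-10, 1, -16], [9, -12, 6]] · [[-1/3, -13/3, -7/3], [0, -2, -1], [1/3, 17/6, 4/3]] = [[-2, -4, 1], [-1, 2, -1]].

-1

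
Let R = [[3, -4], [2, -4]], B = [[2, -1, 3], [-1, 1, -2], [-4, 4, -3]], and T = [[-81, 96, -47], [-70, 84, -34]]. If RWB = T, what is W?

W = [[1, 5, 2], [-3, 2, -5]]

Left-multiply by R⁻¹ and right-multiply by B⁻¹: W = R⁻¹TB⁻¹.
R has determinant -4; R⁻¹ = [[1, -1], [1/2, -3/4]].
det B = 5; the adjugate gives B⁻¹ = [[1, 9/5, -1/5], [1, 6/5, 1/5], [0, -4/5, 1/5]].
R⁻¹T = [[-11, 12, -13], [12, -15, 2]].
W = (R⁻¹T)B⁻¹ = [[1, 5, 2], [-3, 2, -5]].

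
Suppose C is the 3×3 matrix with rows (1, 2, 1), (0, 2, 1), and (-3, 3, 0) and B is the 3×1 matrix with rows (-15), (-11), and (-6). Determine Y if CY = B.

Since C multiplies Y on the left, Y = C⁻¹B.
C has determinant -3; C⁻¹ = [[1, -1, 0], [1, -1, 1/3], [-2, 3, -2/3]].
Y = C⁻¹B = [[1, -1, 0], [1, -1, 1/3], [-2, 3, -2/3]] · [[-15], [-11], [-6]] = [[-4], [-6], [1]].

Y = [[-4], [-6], [1]]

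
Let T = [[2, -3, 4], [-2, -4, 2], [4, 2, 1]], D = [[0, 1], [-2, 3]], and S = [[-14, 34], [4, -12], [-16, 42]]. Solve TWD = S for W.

W = T⁻¹SD⁻¹ (apply T⁻¹ on the left and D⁻¹ on the right).
det T = 2, so T⁻¹ = [[-4, 11/2, 5], [5, -7, -6], [6, -8, -7]].
det D = 2, so D⁻¹ = [[3/2, -1/2], [1, 0]].
T⁻¹S = [[-2, 8], [-2, 2], [-4, 6]].
W = (T⁻¹S)D⁻¹ = [[5, 1], [-1, 1], [0, 2]].

W = [[5, 1], [-1, 1], [0, 2]]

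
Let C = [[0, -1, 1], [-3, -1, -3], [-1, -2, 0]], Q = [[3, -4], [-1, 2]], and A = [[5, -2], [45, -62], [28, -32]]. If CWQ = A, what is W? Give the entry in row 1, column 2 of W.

Isolating W: multiply by C⁻¹ from the left and Q⁻¹ from the right, so W = C⁻¹AQ⁻¹.
det C = 2, so C⁻¹ = [[-3, -1, 2], [3/2, 1/2, -3/2], [5/2, 1/2, -3/2]].
Q has determinant 2; Q⁻¹ = [[1, 2], [1/2, 3/2]].
C⁻¹A = [[-4, 4], [-12, 14], [-7, 12]].
W = (C⁻¹A)Q⁻¹ = [[-2, -2], [-5, -3], [-1, 4]].

-2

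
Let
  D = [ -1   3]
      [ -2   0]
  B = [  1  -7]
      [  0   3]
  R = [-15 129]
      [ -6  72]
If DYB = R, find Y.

Y = D⁻¹RB⁻¹ (apply D⁻¹ on the left and B⁻¹ on the right).
det D = 6; the adjugate gives D⁻¹ = [[0, -1/2], [1/3, -1/6]].
det B = 3, so B⁻¹ = [[1, 7/3], [0, 1/3]].
D⁻¹R = [[3, -36], [-4, 31]].
Y = (D⁻¹R)B⁻¹ = [[3, -5], [-4, 1]].

Y = [[3, -5], [-4, 1]]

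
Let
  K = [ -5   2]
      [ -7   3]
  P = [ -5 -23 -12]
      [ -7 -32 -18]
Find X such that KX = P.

X = [[1, 5, 0], [0, 1, -6]]

Since K multiplies X on the left, X = K⁻¹P.
det K = -1; the adjugate gives K⁻¹ = [[-3, 2], [-7, 5]].
X = K⁻¹P = [[-3, 2], [-7, 5]] · [[-5, -23, -12], [-7, -32, -18]] = [[1, 5, 0], [0, 1, -6]].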